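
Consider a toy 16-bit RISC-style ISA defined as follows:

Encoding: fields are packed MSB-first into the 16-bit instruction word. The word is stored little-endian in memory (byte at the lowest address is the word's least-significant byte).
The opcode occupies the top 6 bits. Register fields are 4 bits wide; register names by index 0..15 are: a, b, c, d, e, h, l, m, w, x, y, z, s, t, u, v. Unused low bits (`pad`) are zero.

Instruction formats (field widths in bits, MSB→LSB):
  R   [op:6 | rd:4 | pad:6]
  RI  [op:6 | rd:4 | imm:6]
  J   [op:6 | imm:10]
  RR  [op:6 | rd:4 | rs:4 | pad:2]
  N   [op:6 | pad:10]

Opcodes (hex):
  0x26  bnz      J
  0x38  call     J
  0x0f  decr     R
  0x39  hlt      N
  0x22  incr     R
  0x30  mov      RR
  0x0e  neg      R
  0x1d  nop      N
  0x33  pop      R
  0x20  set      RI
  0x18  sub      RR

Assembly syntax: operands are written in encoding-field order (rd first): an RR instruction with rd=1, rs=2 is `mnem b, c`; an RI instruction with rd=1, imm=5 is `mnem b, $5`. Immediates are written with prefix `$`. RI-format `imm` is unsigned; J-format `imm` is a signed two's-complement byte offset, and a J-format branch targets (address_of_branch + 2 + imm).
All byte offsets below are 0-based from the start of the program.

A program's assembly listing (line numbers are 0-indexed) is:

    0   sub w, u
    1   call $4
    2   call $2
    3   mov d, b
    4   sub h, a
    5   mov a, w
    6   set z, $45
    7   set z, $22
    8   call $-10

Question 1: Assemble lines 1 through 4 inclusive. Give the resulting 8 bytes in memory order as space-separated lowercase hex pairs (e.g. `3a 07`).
line 1 (call): pack op=0x38:6|imm=4:10 = 0xe004; little→ 04 e0
line 2 (call): pack op=0x38:6|imm=2:10 = 0xe002; little→ 02 e0
line 3 (mov): pack op=0x30:6|rd=3:4|rs=1:4|pad=0:2 = 0xc0c4; little→ c4 c0
line 4 (sub): pack op=0x18:6|rd=5:4|rs=0:4|pad=0:2 = 0x6140; little→ 40 61

04 e0 02 e0 c4 c0 40 61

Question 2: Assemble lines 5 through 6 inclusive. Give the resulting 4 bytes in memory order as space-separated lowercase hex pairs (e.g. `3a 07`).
line 5 (mov): pack op=0x30:6|rd=0:4|rs=8:4|pad=0:2 = 0xc020; little→ 20 c0
line 6 (set): pack op=0x20:6|rd=11:4|imm=45:6 = 0x82ed; little→ ed 82

20 c0 ed 82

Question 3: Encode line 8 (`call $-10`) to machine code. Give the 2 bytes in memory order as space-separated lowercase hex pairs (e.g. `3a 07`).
line 8 (call): pack op=0x38:6|imm=-10:10 = 0xe3f6; little→ f6 e3

f6 e3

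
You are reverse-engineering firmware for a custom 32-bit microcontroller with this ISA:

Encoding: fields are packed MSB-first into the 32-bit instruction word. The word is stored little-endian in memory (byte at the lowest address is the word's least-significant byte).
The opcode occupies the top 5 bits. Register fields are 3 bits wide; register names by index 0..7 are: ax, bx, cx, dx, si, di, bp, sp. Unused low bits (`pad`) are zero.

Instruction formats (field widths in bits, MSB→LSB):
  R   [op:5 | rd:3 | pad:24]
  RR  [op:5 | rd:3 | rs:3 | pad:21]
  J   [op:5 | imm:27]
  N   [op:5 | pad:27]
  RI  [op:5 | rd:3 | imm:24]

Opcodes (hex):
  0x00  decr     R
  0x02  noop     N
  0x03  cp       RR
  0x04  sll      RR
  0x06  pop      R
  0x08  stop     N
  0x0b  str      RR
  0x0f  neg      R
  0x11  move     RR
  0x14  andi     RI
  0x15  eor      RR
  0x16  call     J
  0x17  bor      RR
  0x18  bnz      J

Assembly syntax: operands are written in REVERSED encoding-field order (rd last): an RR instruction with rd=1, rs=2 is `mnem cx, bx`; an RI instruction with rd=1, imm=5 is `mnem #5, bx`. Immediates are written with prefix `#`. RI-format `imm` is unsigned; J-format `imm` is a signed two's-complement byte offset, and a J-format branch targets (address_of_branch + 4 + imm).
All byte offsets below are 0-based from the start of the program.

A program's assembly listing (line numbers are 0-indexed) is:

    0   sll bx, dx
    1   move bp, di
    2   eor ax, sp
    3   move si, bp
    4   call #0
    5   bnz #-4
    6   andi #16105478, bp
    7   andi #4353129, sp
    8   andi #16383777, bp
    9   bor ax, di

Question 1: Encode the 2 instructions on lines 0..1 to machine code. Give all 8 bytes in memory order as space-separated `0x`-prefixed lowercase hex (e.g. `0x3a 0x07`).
line 0 (sll): pack op=0x4:5|rd=3:3|rs=1:3|pad=0:21 = 0x23200000; little→ 00 00 20 23
line 1 (move): pack op=0x11:5|rd=5:3|rs=6:3|pad=0:21 = 0x8dc00000; little→ 00 00 c0 8d

0x00 0x00 0x20 0x23 0x00 0x00 0xc0 0x8d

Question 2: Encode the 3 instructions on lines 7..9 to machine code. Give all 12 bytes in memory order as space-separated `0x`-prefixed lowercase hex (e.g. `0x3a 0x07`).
7. andi fields op=0x14:5|rd=7:3|imm=4353129:24 → word a7426c69h → 69 6c 42 a7
8. andi fields op=0x14:5|rd=6:3|imm=16383777:24 → word a6f9ff21h → 21 ff f9 a6
9. bor fields op=0x17:5|rd=5:3|rs=0:3|pad=0:21 → word bd000000h → 00 00 00 bd

0x69 0x6c 0x42 0xa7 0x21 0xff 0xf9 0xa6 0x00 0x00 0x00 0xbd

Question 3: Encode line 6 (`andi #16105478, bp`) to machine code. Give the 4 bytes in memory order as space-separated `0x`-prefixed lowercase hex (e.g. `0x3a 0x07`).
0x06 0xc0 0xf5 0xa6

6. andi fields op=0x14:5|rd=6:3|imm=16105478:24 → word a6f5c006h → 06 c0 f5 a6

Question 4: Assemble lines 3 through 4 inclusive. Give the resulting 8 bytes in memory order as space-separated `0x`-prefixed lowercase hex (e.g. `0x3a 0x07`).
0x00 0x00 0x80 0x8e 0x00 0x00 0x00 0xb0

L3: move op=0x11:5|rd=6:3|rs=4:3|pad=0:21 ⇒ 0x8e800000 ⇒ little 00 00 80 8e
L4: call op=0x16:5|imm=0:27 ⇒ 0xb0000000 ⇒ little 00 00 00 b0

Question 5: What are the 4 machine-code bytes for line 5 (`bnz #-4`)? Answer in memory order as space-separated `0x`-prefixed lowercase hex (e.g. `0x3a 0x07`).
line 5 (bnz): pack op=0x18:5|imm=-4:27 = 0xc7fffffc; little→ fc ff ff c7

0xfc 0xff 0xff 0xc7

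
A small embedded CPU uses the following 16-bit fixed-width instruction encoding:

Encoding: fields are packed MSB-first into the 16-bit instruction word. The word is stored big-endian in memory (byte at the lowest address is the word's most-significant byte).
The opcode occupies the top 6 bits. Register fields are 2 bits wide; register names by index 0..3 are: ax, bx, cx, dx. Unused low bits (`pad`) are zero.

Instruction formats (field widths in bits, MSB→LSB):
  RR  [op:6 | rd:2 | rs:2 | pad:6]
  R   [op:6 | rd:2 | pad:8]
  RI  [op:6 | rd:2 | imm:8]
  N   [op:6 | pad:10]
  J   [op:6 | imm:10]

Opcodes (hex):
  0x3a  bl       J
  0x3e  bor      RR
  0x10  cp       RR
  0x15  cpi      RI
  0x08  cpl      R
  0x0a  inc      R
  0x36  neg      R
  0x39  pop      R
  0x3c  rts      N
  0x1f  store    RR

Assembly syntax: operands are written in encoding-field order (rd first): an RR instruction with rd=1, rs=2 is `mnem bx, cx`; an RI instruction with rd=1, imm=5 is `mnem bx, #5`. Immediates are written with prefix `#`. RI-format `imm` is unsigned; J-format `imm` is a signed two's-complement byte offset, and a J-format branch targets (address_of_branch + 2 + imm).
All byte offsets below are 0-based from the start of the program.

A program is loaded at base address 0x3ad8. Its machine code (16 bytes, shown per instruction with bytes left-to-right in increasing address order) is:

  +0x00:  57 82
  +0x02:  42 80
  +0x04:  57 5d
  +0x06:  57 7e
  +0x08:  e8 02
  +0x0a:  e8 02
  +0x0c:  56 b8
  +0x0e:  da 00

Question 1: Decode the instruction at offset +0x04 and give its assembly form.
+0x04: 57 5d ⇒ word 0x575d (big)
  opcode bits[15:10]=0x15: cpi/RI
  rd@[9:8]=0x3 ⇒ dx
  imm@[7:0]=0x5d ⇒ #93

cpi dx, #93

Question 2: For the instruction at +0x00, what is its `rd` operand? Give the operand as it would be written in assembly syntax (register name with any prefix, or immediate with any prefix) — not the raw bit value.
dx

[00] 57 82 → 0x5782
  op=0x5782>>10=0x15 ⇒ cpi (RI)
  [9:8] rd=3 = dx
  [7:0] imm=130 = #130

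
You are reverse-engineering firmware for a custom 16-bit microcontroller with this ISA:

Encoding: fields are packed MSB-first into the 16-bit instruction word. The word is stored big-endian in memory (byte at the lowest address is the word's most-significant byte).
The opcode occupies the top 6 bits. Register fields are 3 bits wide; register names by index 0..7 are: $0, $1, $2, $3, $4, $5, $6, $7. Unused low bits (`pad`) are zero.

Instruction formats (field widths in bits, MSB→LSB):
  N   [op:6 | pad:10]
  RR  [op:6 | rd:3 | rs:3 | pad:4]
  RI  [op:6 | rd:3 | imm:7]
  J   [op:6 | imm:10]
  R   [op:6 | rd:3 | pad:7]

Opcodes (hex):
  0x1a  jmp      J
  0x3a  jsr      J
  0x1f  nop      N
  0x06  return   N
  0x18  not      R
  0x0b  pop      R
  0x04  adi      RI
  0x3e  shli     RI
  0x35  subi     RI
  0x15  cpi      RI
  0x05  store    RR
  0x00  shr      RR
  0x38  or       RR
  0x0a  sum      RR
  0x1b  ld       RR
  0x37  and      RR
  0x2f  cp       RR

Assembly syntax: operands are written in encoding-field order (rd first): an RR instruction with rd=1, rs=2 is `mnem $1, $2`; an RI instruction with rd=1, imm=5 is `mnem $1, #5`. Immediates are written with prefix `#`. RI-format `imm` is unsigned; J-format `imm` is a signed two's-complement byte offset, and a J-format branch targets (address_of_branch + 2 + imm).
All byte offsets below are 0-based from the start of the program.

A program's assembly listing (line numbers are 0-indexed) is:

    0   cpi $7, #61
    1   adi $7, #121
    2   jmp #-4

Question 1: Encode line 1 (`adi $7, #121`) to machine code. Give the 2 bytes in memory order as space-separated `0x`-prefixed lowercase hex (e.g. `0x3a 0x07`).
0x13 0xf9

1. adi fields op=0x4:6|rd=7:3|imm=121:7 → word 13f9h → 13 f9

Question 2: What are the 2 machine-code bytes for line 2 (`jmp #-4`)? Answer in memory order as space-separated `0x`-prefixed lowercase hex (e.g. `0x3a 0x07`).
line 2 (jmp): pack op=0x1a:6|imm=-4:10 = 0x6bfc; big→ 6b fc

0x6b 0xfc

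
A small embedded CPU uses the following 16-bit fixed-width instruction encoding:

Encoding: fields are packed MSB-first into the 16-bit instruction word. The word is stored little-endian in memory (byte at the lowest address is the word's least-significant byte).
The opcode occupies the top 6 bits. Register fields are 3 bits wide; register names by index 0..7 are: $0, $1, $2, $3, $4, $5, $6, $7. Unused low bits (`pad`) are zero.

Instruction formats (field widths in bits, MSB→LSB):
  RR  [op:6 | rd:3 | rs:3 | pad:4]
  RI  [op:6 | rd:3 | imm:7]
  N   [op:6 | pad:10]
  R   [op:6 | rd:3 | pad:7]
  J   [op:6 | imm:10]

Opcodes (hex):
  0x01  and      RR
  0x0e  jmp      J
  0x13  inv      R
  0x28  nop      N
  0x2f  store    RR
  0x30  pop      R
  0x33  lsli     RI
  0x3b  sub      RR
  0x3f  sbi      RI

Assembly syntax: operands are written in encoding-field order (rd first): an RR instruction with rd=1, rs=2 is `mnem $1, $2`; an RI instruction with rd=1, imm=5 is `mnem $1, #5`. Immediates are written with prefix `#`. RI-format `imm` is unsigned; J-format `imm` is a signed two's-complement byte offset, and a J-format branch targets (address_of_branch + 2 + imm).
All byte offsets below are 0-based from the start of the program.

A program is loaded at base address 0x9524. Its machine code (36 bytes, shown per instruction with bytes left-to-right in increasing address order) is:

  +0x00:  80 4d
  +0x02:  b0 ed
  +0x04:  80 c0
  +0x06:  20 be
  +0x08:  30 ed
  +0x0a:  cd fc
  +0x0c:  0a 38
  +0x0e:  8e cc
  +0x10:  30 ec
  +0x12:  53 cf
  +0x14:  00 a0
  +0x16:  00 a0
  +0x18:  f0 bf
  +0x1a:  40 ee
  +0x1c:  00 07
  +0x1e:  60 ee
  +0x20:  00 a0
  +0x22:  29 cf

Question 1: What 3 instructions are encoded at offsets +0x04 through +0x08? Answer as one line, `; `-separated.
pop $1; store $4, $2; sub $2, $3

+0x04: 80 c0 ⇒ word 0xc080 (little)
  op=0xc080>>10=0x30 ⇒ pop (R)
  rd: (w>>7)&0x7=0x1 → $1
+0x06: 20 be ⇒ word 0xbe20 (little)
  op=0xbe20>>10=0x2f ⇒ store (RR)
  rd: (w>>7)&0x7=0x4 → $4
  rs: (w>>4)&0x7=0x2 → $2
+0x08: 30 ed ⇒ word 0xed30 (little)
  op=0xed30>>10=0x3b ⇒ sub (RR)
  rd: (w>>7)&0x7=0x2 → $2
  rs: (w>>4)&0x7=0x3 → $3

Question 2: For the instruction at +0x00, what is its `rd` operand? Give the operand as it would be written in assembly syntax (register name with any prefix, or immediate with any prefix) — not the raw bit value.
[00] 80 4d → 0x4d80
  op=0x4d80>>10=0x13 ⇒ inv (R)
  rd: (w>>7)&0x7=0x3 → $3

$3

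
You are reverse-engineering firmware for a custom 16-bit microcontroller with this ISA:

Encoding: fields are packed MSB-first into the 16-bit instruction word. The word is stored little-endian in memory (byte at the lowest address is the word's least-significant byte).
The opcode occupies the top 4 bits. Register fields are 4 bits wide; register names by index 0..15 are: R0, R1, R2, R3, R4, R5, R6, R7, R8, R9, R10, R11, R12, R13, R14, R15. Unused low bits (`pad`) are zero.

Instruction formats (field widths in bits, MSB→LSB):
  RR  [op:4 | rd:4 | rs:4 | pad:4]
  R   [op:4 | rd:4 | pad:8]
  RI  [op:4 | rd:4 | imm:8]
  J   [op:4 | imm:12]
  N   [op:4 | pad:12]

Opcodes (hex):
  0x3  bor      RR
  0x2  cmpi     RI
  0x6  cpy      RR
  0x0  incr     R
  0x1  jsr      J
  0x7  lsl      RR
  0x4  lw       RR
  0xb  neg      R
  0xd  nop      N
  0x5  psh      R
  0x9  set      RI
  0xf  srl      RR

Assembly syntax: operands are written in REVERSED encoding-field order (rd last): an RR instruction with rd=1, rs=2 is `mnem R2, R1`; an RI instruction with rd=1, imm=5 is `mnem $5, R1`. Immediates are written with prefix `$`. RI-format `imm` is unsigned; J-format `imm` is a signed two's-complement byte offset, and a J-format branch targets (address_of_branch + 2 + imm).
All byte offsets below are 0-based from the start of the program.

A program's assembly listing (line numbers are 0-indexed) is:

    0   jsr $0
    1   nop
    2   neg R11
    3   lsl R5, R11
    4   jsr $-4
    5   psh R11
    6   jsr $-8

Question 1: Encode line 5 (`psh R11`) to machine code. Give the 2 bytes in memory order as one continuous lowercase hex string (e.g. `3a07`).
L5: psh op=0x5:4|rd=11:4|pad=0:8 ⇒ 0x5b00 ⇒ little 00 5b

005b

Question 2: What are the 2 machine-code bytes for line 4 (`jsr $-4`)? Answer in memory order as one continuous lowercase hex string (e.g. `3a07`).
fc1f

4. jsr fields op=0x1:4|imm=-4:12 → word 1ffch → fc 1f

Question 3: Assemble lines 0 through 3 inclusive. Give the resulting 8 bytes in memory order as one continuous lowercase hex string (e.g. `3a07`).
001000d000bb507b

0. jsr fields op=0x1:4|imm=0:12 → word 1000h → 00 10
1. nop fields op=0xd:4|pad=0:12 → word d000h → 00 d0
2. neg fields op=0xb:4|rd=11:4|pad=0:8 → word bb00h → 00 bb
3. lsl fields op=0x7:4|rd=11:4|rs=5:4|pad=0:4 → word 7b50h → 50 7b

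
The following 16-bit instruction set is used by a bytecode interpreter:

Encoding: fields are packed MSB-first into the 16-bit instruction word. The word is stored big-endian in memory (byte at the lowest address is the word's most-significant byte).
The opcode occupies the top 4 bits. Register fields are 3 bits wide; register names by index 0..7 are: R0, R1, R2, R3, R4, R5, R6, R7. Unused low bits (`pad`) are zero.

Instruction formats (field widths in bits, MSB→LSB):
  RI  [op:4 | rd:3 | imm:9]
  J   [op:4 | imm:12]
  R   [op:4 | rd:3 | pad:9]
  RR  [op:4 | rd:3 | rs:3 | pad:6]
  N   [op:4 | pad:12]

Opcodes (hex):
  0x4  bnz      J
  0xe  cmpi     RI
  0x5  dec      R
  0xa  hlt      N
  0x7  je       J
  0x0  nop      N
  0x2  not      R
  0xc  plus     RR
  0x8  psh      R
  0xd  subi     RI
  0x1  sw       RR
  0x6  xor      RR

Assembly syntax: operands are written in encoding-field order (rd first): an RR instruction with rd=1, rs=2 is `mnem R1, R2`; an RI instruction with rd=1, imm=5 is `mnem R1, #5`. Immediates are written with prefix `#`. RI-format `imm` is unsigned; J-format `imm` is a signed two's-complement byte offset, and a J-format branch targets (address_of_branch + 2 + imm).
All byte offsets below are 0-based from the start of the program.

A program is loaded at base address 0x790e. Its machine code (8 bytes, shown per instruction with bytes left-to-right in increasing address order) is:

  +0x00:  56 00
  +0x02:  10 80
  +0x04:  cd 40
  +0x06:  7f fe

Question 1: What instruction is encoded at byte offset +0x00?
dec R3

off 0x00: read 56 00 as big → 0x5600
  op=0x5600>>12=0x5 ⇒ dec (R)
  [11:9] rd=3 = R3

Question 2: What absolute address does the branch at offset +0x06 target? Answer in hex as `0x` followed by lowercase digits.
@+06  big-endian(7f fe) = 0x7ffe
  opcode bits[15:12]=0x7: je/J
  imm@[11:0]=0xffe (s12→-2) ⇒ #-2
  target = base 0x790e + off 0x06 + 2 + imm -2 = 0x7914

0x7914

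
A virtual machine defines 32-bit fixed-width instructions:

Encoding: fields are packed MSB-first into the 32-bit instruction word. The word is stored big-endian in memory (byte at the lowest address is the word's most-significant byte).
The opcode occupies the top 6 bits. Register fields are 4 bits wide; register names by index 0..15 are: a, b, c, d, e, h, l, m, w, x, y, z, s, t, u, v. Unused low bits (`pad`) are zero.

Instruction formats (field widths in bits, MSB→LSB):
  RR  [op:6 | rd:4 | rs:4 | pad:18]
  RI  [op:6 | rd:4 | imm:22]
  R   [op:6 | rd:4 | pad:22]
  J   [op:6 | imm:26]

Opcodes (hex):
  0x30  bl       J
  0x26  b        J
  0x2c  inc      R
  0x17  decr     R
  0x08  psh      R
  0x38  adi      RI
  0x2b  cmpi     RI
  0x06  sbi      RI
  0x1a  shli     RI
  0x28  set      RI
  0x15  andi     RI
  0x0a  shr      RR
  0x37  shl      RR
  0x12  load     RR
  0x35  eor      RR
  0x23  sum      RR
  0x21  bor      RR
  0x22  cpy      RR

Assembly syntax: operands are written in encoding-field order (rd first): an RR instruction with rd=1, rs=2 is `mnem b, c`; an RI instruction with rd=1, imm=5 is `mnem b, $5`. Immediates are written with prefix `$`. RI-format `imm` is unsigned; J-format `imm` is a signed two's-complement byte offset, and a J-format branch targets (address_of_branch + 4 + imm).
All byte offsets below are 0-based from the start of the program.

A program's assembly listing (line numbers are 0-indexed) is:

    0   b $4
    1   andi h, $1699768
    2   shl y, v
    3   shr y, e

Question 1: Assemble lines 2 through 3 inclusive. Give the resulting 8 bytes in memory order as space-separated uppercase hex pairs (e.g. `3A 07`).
2. shl fields op=0x37:6|rd=10:4|rs=15:4|pad=0:18 → word debc0000h → de bc 00 00
3. shr fields op=0xa:6|rd=10:4|rs=4:4|pad=0:18 → word 2a900000h → 2a 90 00 00

DE BC 00 00 2A 90 00 00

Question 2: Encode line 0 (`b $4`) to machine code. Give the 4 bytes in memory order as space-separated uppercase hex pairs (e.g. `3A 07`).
line 0 (b): pack op=0x26:6|imm=4:26 = 0x98000004; big→ 98 00 00 04

98 00 00 04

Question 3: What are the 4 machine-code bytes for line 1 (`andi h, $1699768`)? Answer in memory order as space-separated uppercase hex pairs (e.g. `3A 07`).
line 1 (andi): pack op=0x15:6|rd=5:4|imm=1699768:22 = 0x5559efb8; big→ 55 59 ef b8

55 59 EF B8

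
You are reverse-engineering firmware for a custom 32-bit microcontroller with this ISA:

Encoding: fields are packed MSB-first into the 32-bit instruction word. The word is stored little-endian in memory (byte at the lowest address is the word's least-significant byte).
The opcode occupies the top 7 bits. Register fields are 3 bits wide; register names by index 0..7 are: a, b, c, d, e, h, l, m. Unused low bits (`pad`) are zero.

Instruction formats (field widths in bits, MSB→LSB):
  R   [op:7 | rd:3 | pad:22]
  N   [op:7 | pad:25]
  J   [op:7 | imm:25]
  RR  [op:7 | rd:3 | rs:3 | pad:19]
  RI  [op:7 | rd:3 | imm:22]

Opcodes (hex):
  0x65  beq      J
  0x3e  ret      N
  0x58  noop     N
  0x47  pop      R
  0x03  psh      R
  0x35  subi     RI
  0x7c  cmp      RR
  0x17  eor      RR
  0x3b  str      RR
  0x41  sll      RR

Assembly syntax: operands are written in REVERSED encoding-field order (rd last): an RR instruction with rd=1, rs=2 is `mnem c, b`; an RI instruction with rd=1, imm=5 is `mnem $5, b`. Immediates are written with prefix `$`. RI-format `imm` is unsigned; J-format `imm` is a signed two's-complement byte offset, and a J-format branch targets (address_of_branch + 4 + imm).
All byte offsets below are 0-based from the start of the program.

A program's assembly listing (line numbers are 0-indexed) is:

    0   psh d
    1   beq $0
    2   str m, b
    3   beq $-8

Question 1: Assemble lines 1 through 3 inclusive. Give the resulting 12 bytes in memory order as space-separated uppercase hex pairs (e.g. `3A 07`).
00 00 00 CA 00 00 78 76 F8 FF FF CB

L1: beq op=0x65:7|imm=0:25 ⇒ 0xca000000 ⇒ little 00 00 00 ca
L2: str op=0x3b:7|rd=1:3|rs=7:3|pad=0:19 ⇒ 0x76780000 ⇒ little 00 00 78 76
L3: beq op=0x65:7|imm=-8:25 ⇒ 0xcbfffff8 ⇒ little f8 ff ff cb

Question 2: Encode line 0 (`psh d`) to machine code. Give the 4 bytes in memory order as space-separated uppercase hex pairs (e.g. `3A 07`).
line 0 (psh): pack op=0x3:7|rd=3:3|pad=0:22 = 0x06c00000; little→ 00 00 c0 06

00 00 C0 06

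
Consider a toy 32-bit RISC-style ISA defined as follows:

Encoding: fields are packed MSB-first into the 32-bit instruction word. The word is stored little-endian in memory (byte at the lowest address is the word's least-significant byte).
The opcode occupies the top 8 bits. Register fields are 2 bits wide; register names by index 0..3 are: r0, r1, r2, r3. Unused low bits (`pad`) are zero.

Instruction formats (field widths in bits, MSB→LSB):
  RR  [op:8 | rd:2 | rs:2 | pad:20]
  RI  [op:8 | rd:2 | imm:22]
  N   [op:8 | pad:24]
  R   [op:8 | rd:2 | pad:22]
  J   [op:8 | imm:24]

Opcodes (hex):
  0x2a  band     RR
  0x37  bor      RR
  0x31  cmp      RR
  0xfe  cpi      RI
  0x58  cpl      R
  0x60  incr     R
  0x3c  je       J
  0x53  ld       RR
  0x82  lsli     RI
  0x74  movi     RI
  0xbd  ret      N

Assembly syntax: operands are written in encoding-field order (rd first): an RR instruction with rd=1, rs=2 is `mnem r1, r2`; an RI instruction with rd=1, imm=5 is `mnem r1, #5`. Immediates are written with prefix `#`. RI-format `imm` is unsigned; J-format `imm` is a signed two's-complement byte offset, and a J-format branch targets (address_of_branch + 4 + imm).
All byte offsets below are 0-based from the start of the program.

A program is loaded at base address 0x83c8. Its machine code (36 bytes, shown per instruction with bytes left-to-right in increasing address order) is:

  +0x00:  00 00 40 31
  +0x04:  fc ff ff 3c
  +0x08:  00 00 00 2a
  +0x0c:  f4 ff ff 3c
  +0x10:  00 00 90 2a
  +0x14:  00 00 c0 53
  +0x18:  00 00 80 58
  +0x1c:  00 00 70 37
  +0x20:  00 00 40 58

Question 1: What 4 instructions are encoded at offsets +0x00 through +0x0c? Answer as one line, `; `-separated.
+0x00: 00 00 40 31 ⇒ word 0x31400000 (little)
  opcode bits[31:24]=0x31: cmp/RR
  [23:22] rd=1 = r1
  [21:20] rs=0 = r0
+0x04: fc ff ff 3c ⇒ word 0x3cfffffc (little)
  opcode bits[31:24]=0x3c: je/J
  [23:0] imm=16777212 (s24→-4) = #-4
+0x08: 00 00 00 2a ⇒ word 0x2a000000 (little)
  opcode bits[31:24]=0x2a: band/RR
  [23:22] rd=0 = r0
  [21:20] rs=0 = r0
+0x0c: f4 ff ff 3c ⇒ word 0x3cfffff4 (little)
  opcode bits[31:24]=0x3c: je/J
  [23:0] imm=16777204 (s24→-12) = #-12

cmp r1, r0; je #-4; band r0, r0; je #-12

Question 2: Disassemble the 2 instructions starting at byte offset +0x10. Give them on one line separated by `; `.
band r2, r1; ld r3, r0

@+10  little-endian(00 00 90 2a) = 0x2a900000
  top 8b → 0x2a → band [RR]
  rd@[23:22]=0x2 ⇒ r2
  rs@[21:20]=0x1 ⇒ r1
@+14  little-endian(00 00 c0 53) = 0x53c00000
  top 8b → 0x53 → ld [RR]
  rd@[23:22]=0x3 ⇒ r3
  rs@[21:20]=0x0 ⇒ r0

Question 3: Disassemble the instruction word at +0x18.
cpl r2

off 0x18: read 00 00 80 58 as little → 0x58800000
  opcode bits[31:24]=0x58: cpl/R
  [23:22] rd=2 = r2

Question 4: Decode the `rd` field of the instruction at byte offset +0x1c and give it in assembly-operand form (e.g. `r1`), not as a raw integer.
off 0x1c: read 00 00 70 37 as little → 0x37700000
  op=0x37700000>>24=0x37 ⇒ bor (RR)
  rd@[23:22]=0x1 ⇒ r1
  rs@[21:20]=0x3 ⇒ r3

r1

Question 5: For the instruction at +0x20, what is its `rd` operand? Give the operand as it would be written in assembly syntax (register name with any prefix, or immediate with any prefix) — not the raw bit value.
[20] 00 00 40 58 → 0x58400000
  opcode bits[31:24]=0x58: cpl/R
  rd: (w>>22)&0x3=0x1 → r1

r1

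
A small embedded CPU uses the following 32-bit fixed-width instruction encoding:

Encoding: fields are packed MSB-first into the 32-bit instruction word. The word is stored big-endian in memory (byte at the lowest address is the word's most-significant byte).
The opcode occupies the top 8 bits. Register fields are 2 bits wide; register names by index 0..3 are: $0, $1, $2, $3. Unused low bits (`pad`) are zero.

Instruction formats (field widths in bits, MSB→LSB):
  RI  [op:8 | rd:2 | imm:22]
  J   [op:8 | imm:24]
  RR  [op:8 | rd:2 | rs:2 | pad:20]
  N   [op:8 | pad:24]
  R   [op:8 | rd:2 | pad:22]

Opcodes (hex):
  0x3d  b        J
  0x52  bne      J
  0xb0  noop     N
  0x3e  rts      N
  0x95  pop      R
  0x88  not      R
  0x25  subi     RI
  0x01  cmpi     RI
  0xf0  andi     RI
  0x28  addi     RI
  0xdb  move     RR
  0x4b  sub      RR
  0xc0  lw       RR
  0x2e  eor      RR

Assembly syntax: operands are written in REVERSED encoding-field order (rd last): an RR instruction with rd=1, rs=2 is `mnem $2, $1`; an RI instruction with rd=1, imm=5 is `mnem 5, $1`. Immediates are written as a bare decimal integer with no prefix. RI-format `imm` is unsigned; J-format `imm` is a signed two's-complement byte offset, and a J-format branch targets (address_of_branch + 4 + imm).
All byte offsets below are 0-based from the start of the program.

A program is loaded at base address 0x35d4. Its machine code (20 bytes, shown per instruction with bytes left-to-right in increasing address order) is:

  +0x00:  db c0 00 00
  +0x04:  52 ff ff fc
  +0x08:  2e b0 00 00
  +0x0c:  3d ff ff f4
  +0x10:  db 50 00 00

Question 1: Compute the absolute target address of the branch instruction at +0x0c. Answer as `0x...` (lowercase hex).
0x35d8

+0x0c: 3d ff ff f4 ⇒ word 0x3dfffff4 (big)
  opcode bits[31:24]=0x3d: b/J
  imm@[23:0]=0xfffff4 (s24→-12) ⇒ -12
  target = base 0x35d4 + off 0x0c + 4 + imm -12 = 0x35d8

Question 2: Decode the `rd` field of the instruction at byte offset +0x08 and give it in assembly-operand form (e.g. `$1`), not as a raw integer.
$2

off 0x08: read 2e b0 00 00 as big → 0x2eb00000
  op=0x2eb00000>>24=0x2e ⇒ eor (RR)
  [23:22] rd=2 = $2
  [21:20] rs=3 = $3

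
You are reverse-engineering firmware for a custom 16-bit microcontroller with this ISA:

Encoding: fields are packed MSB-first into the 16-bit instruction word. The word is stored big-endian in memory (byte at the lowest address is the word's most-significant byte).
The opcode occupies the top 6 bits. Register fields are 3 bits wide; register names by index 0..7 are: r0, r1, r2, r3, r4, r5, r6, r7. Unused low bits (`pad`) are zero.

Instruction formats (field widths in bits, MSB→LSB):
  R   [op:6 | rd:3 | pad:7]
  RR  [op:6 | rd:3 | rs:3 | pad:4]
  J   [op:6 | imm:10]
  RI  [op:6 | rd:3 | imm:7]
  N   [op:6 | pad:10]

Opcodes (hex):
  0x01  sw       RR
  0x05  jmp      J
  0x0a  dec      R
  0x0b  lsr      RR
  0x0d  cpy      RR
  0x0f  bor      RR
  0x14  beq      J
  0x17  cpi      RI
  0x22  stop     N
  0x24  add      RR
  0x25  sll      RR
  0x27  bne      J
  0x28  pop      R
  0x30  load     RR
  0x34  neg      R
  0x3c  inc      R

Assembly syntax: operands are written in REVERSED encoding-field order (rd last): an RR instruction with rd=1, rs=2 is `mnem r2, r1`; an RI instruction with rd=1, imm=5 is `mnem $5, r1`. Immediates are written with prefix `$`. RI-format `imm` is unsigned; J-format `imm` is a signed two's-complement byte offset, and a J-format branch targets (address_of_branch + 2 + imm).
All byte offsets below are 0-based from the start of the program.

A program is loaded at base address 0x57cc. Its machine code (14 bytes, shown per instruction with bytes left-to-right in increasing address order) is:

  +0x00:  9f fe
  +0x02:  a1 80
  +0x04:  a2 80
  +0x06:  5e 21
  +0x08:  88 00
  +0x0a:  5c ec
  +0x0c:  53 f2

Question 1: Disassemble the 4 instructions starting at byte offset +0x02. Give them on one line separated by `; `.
[02] a1 80 → 0xa180
  opcode bits[15:10]=0x28: pop/R
  rd: (w>>7)&0x7=0x3 → r3
[04] a2 80 → 0xa280
  opcode bits[15:10]=0x28: pop/R
  rd: (w>>7)&0x7=0x5 → r5
[06] 5e 21 → 0x5e21
  opcode bits[15:10]=0x17: cpi/RI
  rd: (w>>7)&0x7=0x4 → r4
  imm: (w>>0)&0x7f=0x21 → $33
[08] 88 00 → 0x8800
  opcode bits[15:10]=0x22: stop/N

pop r3; pop r5; cpi $33, r4; stop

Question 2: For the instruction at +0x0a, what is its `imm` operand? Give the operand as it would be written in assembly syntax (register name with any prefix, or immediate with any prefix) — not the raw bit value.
$108

@+0a  big-endian(5c ec) = 0x5cec
  top 6b → 0x17 → cpi [RI]
  rd@[9:7]=0x1 ⇒ r1
  imm@[6:0]=0x6c ⇒ $108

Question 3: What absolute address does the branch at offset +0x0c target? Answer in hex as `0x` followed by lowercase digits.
0x57cc

+0x0c: 53 f2 ⇒ word 0x53f2 (big)
  top 6b → 0x14 → beq [J]
  imm@[9:0]=0x3f2 (s10→-14) ⇒ $-14
  target = base 0x57cc + off 0x0c + 2 + imm -14 = 0x57cc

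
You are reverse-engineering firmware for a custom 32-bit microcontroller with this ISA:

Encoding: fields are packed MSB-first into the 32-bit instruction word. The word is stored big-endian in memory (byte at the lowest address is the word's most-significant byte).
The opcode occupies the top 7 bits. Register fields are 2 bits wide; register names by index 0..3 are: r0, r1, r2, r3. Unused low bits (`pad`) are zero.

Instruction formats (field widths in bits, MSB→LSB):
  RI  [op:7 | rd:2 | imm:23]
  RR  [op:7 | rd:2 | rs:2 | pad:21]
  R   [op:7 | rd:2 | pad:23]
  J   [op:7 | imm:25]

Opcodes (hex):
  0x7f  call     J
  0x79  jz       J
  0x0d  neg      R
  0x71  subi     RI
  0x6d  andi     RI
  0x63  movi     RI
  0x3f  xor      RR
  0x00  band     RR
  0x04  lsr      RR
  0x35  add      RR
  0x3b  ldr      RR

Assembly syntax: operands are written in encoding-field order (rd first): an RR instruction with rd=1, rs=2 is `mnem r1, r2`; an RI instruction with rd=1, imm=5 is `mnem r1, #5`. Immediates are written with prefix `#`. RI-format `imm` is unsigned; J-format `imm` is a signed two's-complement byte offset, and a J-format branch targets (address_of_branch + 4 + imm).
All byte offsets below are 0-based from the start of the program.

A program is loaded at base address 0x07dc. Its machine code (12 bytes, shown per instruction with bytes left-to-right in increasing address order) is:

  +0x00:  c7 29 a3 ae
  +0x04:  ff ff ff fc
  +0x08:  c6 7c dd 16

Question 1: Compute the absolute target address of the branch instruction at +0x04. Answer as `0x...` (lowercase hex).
0x07e0

+0x04: ff ff ff fc ⇒ word 0xfffffffc (big)
  op=0xfffffffc>>25=0x7f ⇒ call (J)
  imm: (w>>0)&0x1ffffff=0x1fffffc (s25→-4) → #-4
  target = base 0x07dc + off 0x04 + 4 + imm -4 = 0x07e0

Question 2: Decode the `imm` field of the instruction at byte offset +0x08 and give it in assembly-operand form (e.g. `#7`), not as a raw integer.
+0x08: c6 7c dd 16 ⇒ word 0xc67cdd16 (big)
  opcode bits[31:25]=0x63: movi/RI
  [24:23] rd=0 = r0
  [22:0] imm=8183062 = #8183062

#8183062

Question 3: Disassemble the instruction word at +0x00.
+0x00: c7 29 a3 ae ⇒ word 0xc729a3ae (big)
  opcode bits[31:25]=0x63: movi/RI
  rd@[24:23]=0x2 ⇒ r2
  imm@[22:0]=0x29a3ae ⇒ #2728878

movi r2, #2728878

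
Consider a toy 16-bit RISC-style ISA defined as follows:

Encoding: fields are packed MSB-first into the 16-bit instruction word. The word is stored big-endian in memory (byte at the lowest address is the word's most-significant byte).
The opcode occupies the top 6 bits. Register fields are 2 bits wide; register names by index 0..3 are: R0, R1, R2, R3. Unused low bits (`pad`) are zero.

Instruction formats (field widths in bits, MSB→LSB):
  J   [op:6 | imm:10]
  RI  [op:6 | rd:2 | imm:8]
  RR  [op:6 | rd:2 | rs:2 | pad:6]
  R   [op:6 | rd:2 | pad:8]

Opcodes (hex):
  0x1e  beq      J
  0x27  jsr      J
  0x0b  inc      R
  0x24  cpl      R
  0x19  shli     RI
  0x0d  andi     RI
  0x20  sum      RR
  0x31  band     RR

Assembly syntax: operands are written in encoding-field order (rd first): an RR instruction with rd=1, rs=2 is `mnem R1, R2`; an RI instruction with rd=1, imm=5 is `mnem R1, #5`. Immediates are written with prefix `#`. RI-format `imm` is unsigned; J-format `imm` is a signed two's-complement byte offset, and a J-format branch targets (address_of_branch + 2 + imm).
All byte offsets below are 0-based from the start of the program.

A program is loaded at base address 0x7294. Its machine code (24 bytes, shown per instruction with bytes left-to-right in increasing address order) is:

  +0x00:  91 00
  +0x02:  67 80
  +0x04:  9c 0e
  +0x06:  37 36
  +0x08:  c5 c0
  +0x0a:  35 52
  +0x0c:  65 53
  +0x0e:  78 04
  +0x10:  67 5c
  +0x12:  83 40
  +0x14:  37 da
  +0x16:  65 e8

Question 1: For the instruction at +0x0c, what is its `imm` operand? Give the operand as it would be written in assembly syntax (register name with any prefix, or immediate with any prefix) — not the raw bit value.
#83

[0c] 65 53 → 0x6553
  opcode bits[15:10]=0x19: shli/RI
  rd: (w>>8)&0x3=0x1 → R1
  imm: (w>>0)&0xff=0x53 → #83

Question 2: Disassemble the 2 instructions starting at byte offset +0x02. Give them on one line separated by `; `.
[02] 67 80 → 0x6780
  op=0x6780>>10=0x19 ⇒ shli (RI)
  [9:8] rd=3 = R3
  [7:0] imm=128 = #128
[04] 9c 0e → 0x9c0e
  op=0x9c0e>>10=0x27 ⇒ jsr (J)
  [9:0] imm=14 = #14

shli R3, #128; jsr #14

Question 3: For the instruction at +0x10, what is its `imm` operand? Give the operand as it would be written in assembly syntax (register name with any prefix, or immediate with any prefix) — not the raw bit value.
off 0x10: read 67 5c as big → 0x675c
  op=0x675c>>10=0x19 ⇒ shli (RI)
  rd@[9:8]=0x3 ⇒ R3
  imm@[7:0]=0x5c ⇒ #92

#92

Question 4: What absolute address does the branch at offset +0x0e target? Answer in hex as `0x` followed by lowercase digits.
0x72a8

[0e] 78 04 → 0x7804
  op=0x7804>>10=0x1e ⇒ beq (J)
  imm: (w>>0)&0x3ff=0x4 → #4
  target = base 0x7294 + off 0x0e + 2 + imm 4 = 0x72a8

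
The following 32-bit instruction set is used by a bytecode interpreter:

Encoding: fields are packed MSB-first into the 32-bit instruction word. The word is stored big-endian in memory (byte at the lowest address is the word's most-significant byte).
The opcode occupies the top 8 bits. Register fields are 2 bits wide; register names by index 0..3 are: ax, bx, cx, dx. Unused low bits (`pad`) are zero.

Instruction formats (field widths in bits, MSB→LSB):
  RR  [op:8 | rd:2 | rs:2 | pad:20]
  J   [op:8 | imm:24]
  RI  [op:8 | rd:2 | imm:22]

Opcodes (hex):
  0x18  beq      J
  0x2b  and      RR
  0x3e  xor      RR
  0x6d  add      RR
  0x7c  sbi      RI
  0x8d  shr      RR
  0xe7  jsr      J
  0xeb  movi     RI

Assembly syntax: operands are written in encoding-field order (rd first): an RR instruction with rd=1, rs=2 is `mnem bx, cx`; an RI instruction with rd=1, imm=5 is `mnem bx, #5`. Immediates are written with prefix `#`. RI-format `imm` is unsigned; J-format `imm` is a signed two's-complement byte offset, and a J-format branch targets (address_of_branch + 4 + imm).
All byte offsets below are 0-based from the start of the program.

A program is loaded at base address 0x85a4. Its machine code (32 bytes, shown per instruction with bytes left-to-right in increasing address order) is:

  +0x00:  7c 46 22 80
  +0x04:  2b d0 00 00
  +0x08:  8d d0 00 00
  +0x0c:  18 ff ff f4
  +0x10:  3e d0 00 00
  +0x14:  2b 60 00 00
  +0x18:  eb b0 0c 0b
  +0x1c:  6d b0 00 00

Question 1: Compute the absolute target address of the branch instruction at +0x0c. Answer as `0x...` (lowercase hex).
off 0x0c: read 18 ff ff f4 as big → 0x18fffff4
  top 8b → 0x18 → beq [J]
  [23:0] imm=16777204 (s24→-12) = #-12
  target = base 0x85a4 + off 0x0c + 4 + imm -12 = 0x85a8

0x85a8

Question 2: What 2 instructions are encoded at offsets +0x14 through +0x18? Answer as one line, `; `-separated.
and bx, cx; movi cx, #3148811

off 0x14: read 2b 60 00 00 as big → 0x2b600000
  top 8b → 0x2b → and [RR]
  [23:22] rd=1 = bx
  [21:20] rs=2 = cx
off 0x18: read eb b0 0c 0b as big → 0xebb00c0b
  top 8b → 0xeb → movi [RI]
  [23:22] rd=2 = cx
  [21:0] imm=3148811 = #3148811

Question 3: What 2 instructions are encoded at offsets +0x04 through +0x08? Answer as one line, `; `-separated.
@+04  big-endian(2b d0 00 00) = 0x2bd00000
  top 8b → 0x2b → and [RR]
  rd: (w>>22)&0x3=0x3 → dx
  rs: (w>>20)&0x3=0x1 → bx
@+08  big-endian(8d d0 00 00) = 0x8dd00000
  top 8b → 0x8d → shr [RR]
  rd: (w>>22)&0x3=0x3 → dx
  rs: (w>>20)&0x3=0x1 → bx

and dx, bx; shr dx, bx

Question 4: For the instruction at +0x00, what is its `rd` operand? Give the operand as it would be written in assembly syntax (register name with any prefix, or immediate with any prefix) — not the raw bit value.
[00] 7c 46 22 80 → 0x7c462280
  opcode bits[31:24]=0x7c: sbi/RI
  [23:22] rd=1 = bx
  [21:0] imm=402048 = #402048

bx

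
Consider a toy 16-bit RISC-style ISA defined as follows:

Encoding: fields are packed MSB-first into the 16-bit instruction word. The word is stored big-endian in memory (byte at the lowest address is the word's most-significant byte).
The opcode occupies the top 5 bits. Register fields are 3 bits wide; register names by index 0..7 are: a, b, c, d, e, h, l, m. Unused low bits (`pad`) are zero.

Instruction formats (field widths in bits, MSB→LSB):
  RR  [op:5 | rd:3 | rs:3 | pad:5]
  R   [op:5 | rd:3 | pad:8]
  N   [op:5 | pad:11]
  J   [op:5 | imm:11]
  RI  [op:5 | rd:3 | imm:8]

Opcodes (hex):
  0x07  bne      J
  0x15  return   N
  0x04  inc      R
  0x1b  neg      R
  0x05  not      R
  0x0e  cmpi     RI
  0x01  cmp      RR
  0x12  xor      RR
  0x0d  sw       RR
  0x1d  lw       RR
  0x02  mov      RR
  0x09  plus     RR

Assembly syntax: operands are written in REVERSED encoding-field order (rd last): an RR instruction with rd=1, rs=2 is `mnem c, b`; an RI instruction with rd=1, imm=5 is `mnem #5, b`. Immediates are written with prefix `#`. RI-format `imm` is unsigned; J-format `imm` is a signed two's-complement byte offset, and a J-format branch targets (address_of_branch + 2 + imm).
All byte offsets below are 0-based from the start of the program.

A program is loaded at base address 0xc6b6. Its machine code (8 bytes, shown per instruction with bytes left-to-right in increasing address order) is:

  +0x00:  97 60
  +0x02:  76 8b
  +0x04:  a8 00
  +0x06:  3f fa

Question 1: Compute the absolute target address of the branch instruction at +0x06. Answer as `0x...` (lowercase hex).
0xc6b8

[06] 3f fa → 0x3ffa
  top 5b → 0x7 → bne [J]
  imm: (w>>0)&0x7ff=0x7fa (s11→-6) → #-6
  target = base 0xc6b6 + off 0x06 + 2 + imm -6 = 0xc6b8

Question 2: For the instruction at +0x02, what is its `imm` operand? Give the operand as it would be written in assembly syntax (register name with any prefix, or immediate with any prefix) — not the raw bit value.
#139

[02] 76 8b → 0x768b
  top 5b → 0xe → cmpi [RI]
  rd: (w>>8)&0x7=0x6 → l
  imm: (w>>0)&0xff=0x8b → #139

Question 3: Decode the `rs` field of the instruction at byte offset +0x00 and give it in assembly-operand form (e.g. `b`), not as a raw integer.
@+00  big-endian(97 60) = 0x9760
  top 5b → 0x12 → xor [RR]
  [10:8] rd=7 = m
  [7:5] rs=3 = d

d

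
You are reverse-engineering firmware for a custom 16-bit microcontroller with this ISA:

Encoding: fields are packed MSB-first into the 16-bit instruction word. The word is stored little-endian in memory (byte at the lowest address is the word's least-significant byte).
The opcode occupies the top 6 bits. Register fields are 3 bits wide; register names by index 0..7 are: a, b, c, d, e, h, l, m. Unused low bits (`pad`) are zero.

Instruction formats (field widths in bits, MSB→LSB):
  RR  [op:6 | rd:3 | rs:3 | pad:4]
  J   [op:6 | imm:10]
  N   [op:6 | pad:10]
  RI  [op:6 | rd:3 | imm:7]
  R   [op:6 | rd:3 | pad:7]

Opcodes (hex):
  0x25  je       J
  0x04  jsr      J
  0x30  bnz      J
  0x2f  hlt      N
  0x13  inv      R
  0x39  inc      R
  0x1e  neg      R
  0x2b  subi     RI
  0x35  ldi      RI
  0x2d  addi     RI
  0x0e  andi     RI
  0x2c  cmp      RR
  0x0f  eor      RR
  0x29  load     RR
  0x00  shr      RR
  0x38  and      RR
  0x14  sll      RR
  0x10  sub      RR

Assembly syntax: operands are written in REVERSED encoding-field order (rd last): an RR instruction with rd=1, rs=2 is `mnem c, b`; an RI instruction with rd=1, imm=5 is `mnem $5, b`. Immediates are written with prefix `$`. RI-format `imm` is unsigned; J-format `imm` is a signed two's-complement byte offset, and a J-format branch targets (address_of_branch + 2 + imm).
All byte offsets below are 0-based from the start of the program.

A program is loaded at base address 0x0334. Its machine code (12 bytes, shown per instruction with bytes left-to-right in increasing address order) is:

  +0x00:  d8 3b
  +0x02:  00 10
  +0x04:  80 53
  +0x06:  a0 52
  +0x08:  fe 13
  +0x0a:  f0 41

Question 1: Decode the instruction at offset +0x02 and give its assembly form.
[02] 00 10 → 0x1000
  opcode bits[15:10]=0x4: jsr/J
  [9:0] imm=0 = $0

jsr $0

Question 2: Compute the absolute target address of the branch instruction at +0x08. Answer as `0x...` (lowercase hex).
0x033c

off 0x08: read fe 13 as little → 0x13fe
  op=0x13fe>>10=0x4 ⇒ jsr (J)
  imm@[9:0]=0x3fe (s10→-2) ⇒ $-2
  target = base 0x0334 + off 0x08 + 2 + imm -2 = 0x033c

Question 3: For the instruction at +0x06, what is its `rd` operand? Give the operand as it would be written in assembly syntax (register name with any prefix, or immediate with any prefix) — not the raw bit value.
+0x06: a0 52 ⇒ word 0x52a0 (little)
  opcode bits[15:10]=0x14: sll/RR
  rd: (w>>7)&0x7=0x5 → h
  rs: (w>>4)&0x7=0x2 → c

h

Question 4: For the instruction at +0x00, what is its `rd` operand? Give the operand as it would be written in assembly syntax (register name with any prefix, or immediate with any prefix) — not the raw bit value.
[00] d8 3b → 0x3bd8
  top 6b → 0xe → andi [RI]
  rd@[9:7]=0x7 ⇒ m
  imm@[6:0]=0x58 ⇒ $88

m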